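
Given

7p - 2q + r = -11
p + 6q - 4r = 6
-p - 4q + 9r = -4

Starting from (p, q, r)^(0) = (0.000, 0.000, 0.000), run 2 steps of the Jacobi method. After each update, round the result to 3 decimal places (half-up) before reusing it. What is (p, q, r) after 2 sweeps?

Iteration 1:
  p = (-11 - (-2)·0.000 - (1)·0.000) / (7) = -1.571
  q = (6 - (1)·0.000 - (-4)·0.000) / (6) = 1.000
  r = (-4 - (-1)·0.000 - (-4)·0.000) / (9) = -0.444
Iteration 2:
  p = (-11 - (-2)·1.000 - (1)·-0.444) / (7) = -1.222
  q = (6 - (1)·-1.571 - (-4)·-0.444) / (6) = 0.966
  r = (-4 - (-1)·-1.571 - (-4)·1.000) / (9) = -0.175

(-1.222, 0.966, -0.175)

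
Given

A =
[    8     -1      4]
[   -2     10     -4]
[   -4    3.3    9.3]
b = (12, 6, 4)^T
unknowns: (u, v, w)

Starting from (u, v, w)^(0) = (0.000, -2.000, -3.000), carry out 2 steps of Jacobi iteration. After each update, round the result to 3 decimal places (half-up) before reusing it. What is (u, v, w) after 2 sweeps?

(0.855, 1.606, 1.826)

Iteration 1:
  u = (12 - (-1)·-2.000 - (4)·-3.000) / (8) = 2.750
  v = (6 - (-2)·0.000 - (-4)·-3.000) / (10) = -0.600
  w = (4 - (-4)·0.000 - (3.3)·-2.000) / (9.3) = 1.140
Iteration 2:
  u = (12 - (-1)·-0.600 - (4)·1.140) / (8) = 0.855
  v = (6 - (-2)·2.750 - (-4)·1.140) / (10) = 1.606
  w = (4 - (-4)·2.750 - (3.3)·-0.600) / (9.3) = 1.826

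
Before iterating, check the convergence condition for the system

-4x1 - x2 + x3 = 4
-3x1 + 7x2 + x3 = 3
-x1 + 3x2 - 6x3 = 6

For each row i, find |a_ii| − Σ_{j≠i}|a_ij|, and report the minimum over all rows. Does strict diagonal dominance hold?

row 1: |-4| − (1+1) = 2
row 2: |7| − (3+1) = 3
row 3: |-6| − (1+3) = 2
minimum over rows = 2 → strictly diagonally dominant (convergence guaranteed)

2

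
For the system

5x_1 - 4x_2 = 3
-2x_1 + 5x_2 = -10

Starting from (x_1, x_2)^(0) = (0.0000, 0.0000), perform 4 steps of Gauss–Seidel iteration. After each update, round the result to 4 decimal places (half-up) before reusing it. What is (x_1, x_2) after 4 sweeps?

(-1.4027, -2.5611)

Iteration 1:
  x_1 = (3 - (-4)·0.0000) / (5) = 0.6000
  x_2 = (-10 - (-2)·0.6000) / (5) = -1.7600
Iteration 2:
  x_1 = (3 - (-4)·-1.7600) / (5) = -0.8080
  x_2 = (-10 - (-2)·-0.8080) / (5) = -2.3232
Iteration 3:
  x_1 = (3 - (-4)·-2.3232) / (5) = -1.2586
  x_2 = (-10 - (-2)·-1.2586) / (5) = -2.5034
Iteration 4:
  x_1 = (3 - (-4)·-2.5034) / (5) = -1.4027
  x_2 = (-10 - (-2)·-1.4027) / (5) = -2.5611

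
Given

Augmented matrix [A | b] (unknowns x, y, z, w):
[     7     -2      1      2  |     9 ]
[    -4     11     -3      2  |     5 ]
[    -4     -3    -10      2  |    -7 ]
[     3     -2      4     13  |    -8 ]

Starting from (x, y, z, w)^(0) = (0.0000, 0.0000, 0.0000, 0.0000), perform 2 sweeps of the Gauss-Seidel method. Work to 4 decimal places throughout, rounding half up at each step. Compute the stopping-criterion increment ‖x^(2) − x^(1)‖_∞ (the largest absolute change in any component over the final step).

Iteration 1:
  x = (9 - (-2)·0.0000 - (1)·0.0000 - (2)·0.0000) / (7) = 1.2857
  y = (5 - (-4)·1.2857 - (-3)·0.0000 - (2)·0.0000) / (11) = 0.9221
  z = (-7 - (-4)·1.2857 - (-3)·0.9221 - (2)·0.0000) / (-10) = -0.0909
  w = (-8 - (3)·1.2857 - (-2)·0.9221 - (4)·-0.0909) / (13) = -0.7423
Iteration 2:
  x = (9 - (-2)·0.9221 - (1)·-0.0909 - (2)·-0.7423) / (7) = 1.7742
  y = (5 - (-4)·1.7742 - (-3)·-0.0909 - (2)·-0.7423) / (11) = 1.2099
  z = (-7 - (-4)·1.7742 - (-3)·1.2099 - (2)·-0.7423) / (-10) = -0.5211
  w = (-8 - (3)·1.7742 - (-2)·1.2099 - (4)·-0.5211) / (13) = -0.6783
Change: (0.4885, 0.2878, -0.4302, 0.0640) → max |·| = 0.4885

0.4885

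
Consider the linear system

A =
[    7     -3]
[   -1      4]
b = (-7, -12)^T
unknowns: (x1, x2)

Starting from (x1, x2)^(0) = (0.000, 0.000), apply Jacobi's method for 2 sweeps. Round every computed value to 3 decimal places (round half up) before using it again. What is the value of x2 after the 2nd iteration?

-3.250

Iteration 1:
  x1 = (-7 - (-3)·0.000) / (7) = -1.000
  x2 = (-12 - (-1)·0.000) / (4) = -3.000
Iteration 2:
  x1 = (-7 - (-3)·-3.000) / (7) = -2.286
  x2 = (-12 - (-1)·-1.000) / (4) = -3.250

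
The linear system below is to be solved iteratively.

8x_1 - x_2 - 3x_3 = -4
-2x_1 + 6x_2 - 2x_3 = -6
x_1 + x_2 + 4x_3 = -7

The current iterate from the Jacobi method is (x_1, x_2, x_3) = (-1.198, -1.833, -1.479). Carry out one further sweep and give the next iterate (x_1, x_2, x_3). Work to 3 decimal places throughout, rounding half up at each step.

(-1.284, -1.892, -0.992)

One sweep:
  x_1 = (-4 - (-1)·-1.833 - (-3)·-1.479) / (8) = -1.284
  x_2 = (-6 - (-2)·-1.198 - (-2)·-1.479) / (6) = -1.892
  x_3 = (-7 - (1)·-1.198 - (1)·-1.833) / (4) = -0.992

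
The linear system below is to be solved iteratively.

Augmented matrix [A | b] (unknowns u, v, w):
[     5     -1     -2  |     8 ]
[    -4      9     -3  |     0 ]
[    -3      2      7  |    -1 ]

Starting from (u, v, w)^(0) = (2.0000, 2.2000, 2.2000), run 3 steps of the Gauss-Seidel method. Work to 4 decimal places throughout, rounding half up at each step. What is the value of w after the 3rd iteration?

0.4218

Iteration 1:
  u = (8 - (-1)·2.2000 - (-2)·2.2000) / (5) = 2.9200
  v = (0 - (-4)·2.9200 - (-3)·2.2000) / (9) = 2.0311
  w = (-1 - (-3)·2.9200 - (2)·2.0311) / (7) = 0.5283
Iteration 2:
  u = (8 - (-1)·2.0311 - (-2)·0.5283) / (5) = 2.2175
  v = (0 - (-4)·2.2175 - (-3)·0.5283) / (9) = 1.1617
  w = (-1 - (-3)·2.2175 - (2)·1.1617) / (7) = 0.4756
Iteration 3:
  u = (8 - (-1)·1.1617 - (-2)·0.4756) / (5) = 2.0226
  v = (0 - (-4)·2.0226 - (-3)·0.4756) / (9) = 1.0575
  w = (-1 - (-3)·2.0226 - (2)·1.0575) / (7) = 0.4218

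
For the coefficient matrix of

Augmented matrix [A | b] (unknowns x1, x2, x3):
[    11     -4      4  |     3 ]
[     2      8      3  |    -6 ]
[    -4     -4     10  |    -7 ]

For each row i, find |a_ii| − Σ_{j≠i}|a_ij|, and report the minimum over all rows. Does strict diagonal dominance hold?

row 1: |11| − (4+4) = 3
row 2: |8| − (2+3) = 3
row 3: |10| − (4+4) = 2
minimum over rows = 2 → strictly diagonally dominant (convergence guaranteed)

2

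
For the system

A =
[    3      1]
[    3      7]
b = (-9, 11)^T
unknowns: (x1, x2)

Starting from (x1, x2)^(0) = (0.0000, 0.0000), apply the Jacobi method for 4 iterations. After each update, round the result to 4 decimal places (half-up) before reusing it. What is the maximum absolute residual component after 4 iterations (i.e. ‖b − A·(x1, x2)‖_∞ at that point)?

0.2245

Iteration 1:
  x1 = (-9 - (1)·0.0000) / (3) = -3.0000
  x2 = (11 - (3)·0.0000) / (7) = 1.5714
Iteration 2:
  x1 = (-9 - (1)·1.5714) / (3) = -3.5238
  x2 = (11 - (3)·-3.0000) / (7) = 2.8571
Iteration 3:
  x1 = (-9 - (1)·2.8571) / (3) = -3.9524
  x2 = (11 - (3)·-3.5238) / (7) = 3.0816
Iteration 4:
  x1 = (-9 - (1)·3.0816) / (3) = -4.0272
  x2 = (11 - (3)·-3.9524) / (7) = 3.2653
Residual b − A·x = (-0.1837, 0.2245); ∞-norm = 0.2245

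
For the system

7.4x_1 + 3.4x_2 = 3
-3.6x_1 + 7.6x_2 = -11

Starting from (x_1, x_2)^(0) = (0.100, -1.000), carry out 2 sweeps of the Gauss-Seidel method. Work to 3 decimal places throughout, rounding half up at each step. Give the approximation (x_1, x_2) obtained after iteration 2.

Iteration 1:
  x_1 = (3 - (3.4)·-1.000) / (7.4) = 0.865
  x_2 = (-11 - (-3.6)·0.865) / (7.6) = -1.038
Iteration 2:
  x_1 = (3 - (3.4)·-1.038) / (7.4) = 0.882
  x_2 = (-11 - (-3.6)·0.882) / (7.6) = -1.030

(0.882, -1.030)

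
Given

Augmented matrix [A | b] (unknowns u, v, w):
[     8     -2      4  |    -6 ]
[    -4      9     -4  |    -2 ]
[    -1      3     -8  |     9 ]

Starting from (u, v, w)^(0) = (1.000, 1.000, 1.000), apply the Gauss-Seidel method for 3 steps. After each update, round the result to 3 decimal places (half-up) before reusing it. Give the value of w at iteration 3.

Iteration 1:
  u = (-6 - (-2)·1.000 - (4)·1.000) / (8) = -1.000
  v = (-2 - (-4)·-1.000 - (-4)·1.000) / (9) = -0.222
  w = (9 - (-1)·-1.000 - (3)·-0.222) / (-8) = -1.083
Iteration 2:
  u = (-6 - (-2)·-0.222 - (4)·-1.083) / (8) = -0.264
  v = (-2 - (-4)·-0.264 - (-4)·-1.083) / (9) = -0.821
  w = (9 - (-1)·-0.264 - (3)·-0.821) / (-8) = -1.400
Iteration 3:
  u = (-6 - (-2)·-0.821 - (4)·-1.400) / (8) = -0.255
  v = (-2 - (-4)·-0.255 - (-4)·-1.400) / (9) = -0.958
  w = (9 - (-1)·-0.255 - (3)·-0.958) / (-8) = -1.452

-1.452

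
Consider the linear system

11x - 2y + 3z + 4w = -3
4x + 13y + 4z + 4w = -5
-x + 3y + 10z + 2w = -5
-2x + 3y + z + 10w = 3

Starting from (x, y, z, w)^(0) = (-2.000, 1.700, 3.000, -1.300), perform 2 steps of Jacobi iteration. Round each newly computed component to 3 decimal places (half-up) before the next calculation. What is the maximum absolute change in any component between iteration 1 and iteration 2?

1.331

Iteration 1:
  x = (-3 - (-2)·1.700 - (3)·3.000 - (4)·-1.300) / (11) = -0.309
  y = (-5 - (4)·-2.000 - (4)·3.000 - (4)·-1.300) / (13) = -0.292
  z = (-5 - (-1)·-2.000 - (3)·1.700 - (2)·-1.300) / (10) = -0.950
  w = (3 - (-2)·-2.000 - (3)·1.700 - (1)·3.000) / (10) = -0.910
Iteration 2:
  x = (-3 - (-2)·-0.292 - (3)·-0.950 - (4)·-0.910) / (11) = 0.264
  y = (-5 - (4)·-0.309 - (4)·-0.950 - (4)·-0.910) / (13) = 0.283
  z = (-5 - (-1)·-0.309 - (3)·-0.292 - (2)·-0.910) / (10) = -0.261
  w = (3 - (-2)·-0.309 - (3)·-0.292 - (1)·-0.950) / (10) = 0.421
Change: (0.573, 0.575, 0.689, 1.331) → max |·| = 1.331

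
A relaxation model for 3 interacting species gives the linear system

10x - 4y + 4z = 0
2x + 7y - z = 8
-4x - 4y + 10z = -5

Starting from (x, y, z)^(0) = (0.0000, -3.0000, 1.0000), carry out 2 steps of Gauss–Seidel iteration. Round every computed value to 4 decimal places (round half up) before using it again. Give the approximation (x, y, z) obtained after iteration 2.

Iteration 1:
  x = (0 - (-4)·-3.0000 - (4)·1.0000) / (10) = -1.6000
  y = (8 - (2)·-1.6000 - (-1)·1.0000) / (7) = 1.7429
  z = (-5 - (-4)·-1.6000 - (-4)·1.7429) / (10) = -0.4428
Iteration 2:
  x = (0 - (-4)·1.7429 - (4)·-0.4428) / (10) = 0.8743
  y = (8 - (2)·0.8743 - (-1)·-0.4428) / (7) = 0.8298
  z = (-5 - (-4)·0.8743 - (-4)·0.8298) / (10) = 0.1816

(0.8743, 0.8298, 0.1816)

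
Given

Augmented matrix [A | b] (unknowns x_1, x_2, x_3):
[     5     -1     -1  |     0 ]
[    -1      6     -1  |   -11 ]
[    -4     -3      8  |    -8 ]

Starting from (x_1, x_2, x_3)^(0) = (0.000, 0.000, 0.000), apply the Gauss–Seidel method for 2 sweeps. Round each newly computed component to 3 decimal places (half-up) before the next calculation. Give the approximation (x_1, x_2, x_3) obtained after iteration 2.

Iteration 1:
  x_1 = (0 - (-1)·0.000 - (-1)·0.000) / (5) = 0.000
  x_2 = (-11 - (-1)·0.000 - (-1)·0.000) / (6) = -1.833
  x_3 = (-8 - (-4)·0.000 - (-3)·-1.833) / (8) = -1.687
Iteration 2:
  x_1 = (0 - (-1)·-1.833 - (-1)·-1.687) / (5) = -0.704
  x_2 = (-11 - (-1)·-0.704 - (-1)·-1.687) / (6) = -2.232
  x_3 = (-8 - (-4)·-0.704 - (-3)·-2.232) / (8) = -2.189

(-0.704, -2.232, -2.189)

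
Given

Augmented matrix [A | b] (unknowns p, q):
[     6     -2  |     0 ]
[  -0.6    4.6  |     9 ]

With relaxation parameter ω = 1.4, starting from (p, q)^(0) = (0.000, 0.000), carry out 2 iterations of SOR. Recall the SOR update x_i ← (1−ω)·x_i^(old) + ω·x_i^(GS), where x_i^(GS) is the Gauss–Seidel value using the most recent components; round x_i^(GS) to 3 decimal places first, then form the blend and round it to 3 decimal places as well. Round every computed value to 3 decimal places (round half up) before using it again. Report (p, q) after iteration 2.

Iteration 1:
  p: GS value = (0 - (-2)·0.000) / (6) = 0.000;  p ← (1−ω)·0.000 + ω·0.000 = 0.000
  q: GS value = (9 - (-0.6)·0.000) / (4.6) = 1.957;  q ← (1−ω)·0.000 + ω·1.957 = 2.740
Iteration 2:
  p: GS value = (0 - (-2)·2.740) / (6) = 0.913;  p ← (1−ω)·0.000 + ω·0.913 = 1.278
  q: GS value = (9 - (-0.6)·1.278) / (4.6) = 2.123;  q ← (1−ω)·2.740 + ω·2.123 = 1.876

(1.278, 1.876)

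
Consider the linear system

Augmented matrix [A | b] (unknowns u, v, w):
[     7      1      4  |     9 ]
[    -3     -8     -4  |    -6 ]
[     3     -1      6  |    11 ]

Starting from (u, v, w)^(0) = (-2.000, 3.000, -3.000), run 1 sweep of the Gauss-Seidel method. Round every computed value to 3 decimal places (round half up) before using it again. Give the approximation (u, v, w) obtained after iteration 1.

(2.571, 1.286, 0.762)

Iteration 1:
  u = (9 - (1)·3.000 - (4)·-3.000) / (7) = 2.571
  v = (-6 - (-3)·2.571 - (-4)·-3.000) / (-8) = 1.286
  w = (11 - (3)·2.571 - (-1)·1.286) / (6) = 0.762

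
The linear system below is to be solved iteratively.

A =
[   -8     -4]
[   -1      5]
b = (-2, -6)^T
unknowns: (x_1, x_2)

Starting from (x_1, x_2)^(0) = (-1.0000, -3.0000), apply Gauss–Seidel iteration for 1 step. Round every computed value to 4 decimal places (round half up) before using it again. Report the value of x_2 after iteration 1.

Iteration 1:
  x_1 = (-2 - (-4)·-3.0000) / (-8) = 1.7500
  x_2 = (-6 - (-1)·1.7500) / (5) = -0.8500

-0.8500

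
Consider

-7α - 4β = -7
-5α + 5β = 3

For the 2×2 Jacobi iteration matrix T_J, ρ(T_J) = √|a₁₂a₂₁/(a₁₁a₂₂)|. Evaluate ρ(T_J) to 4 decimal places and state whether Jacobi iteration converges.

a₁₂a₂₁/(a₁₁a₂₂) = (-4)·(-5) / ((-7)·(5)) = -0.571429
ρ = √|-0.571429| = √0.571429 = 0.7559
ρ < 1, so Jacobi converges

0.7559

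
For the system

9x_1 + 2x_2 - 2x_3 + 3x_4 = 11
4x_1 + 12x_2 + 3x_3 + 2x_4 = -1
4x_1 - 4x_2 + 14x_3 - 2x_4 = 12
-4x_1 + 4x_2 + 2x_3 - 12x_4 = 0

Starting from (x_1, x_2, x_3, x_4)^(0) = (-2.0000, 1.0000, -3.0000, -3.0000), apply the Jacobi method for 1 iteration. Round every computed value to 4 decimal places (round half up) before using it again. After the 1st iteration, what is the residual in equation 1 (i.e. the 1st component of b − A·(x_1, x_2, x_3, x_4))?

-3.5949

Iteration 1:
  x_1 = (11 - (2)·1.0000 - (-2)·-3.0000 - (3)·-3.0000) / (9) = 1.3333
  x_2 = (-1 - (4)·-2.0000 - (3)·-3.0000 - (2)·-3.0000) / (12) = 1.8333
  x_3 = (12 - (4)·-2.0000 - (-4)·1.0000 - (-2)·-3.0000) / (14) = 1.2857
  x_4 = (0 - (-4)·-2.0000 - (4)·1.0000 - (2)·-3.0000) / (-12) = 0.5000
Residual b − A·x = (-3.5949, -33.1899, -2.9998, 1.4286)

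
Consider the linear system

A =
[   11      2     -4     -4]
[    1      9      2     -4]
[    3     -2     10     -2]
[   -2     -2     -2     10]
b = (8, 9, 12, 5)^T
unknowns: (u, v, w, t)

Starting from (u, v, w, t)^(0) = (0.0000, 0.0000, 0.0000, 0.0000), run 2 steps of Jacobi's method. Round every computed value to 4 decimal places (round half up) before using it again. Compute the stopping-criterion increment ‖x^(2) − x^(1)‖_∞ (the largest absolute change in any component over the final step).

Iteration 1:
  u = (8 - (2)·0.0000 - (-4)·0.0000 - (-4)·0.0000) / (11) = 0.7273
  v = (9 - (1)·0.0000 - (2)·0.0000 - (-4)·0.0000) / (9) = 1.0000
  w = (12 - (3)·0.0000 - (-2)·0.0000 - (-2)·0.0000) / (10) = 1.2000
  t = (5 - (-2)·0.0000 - (-2)·0.0000 - (-2)·0.0000) / (10) = 0.5000
Iteration 2:
  u = (8 - (2)·1.0000 - (-4)·1.2000 - (-4)·0.5000) / (11) = 1.1636
  v = (9 - (1)·0.7273 - (2)·1.2000 - (-4)·0.5000) / (9) = 0.8747
  w = (12 - (3)·0.7273 - (-2)·1.0000 - (-2)·0.5000) / (10) = 1.2818
  t = (5 - (-2)·0.7273 - (-2)·1.0000 - (-2)·1.2000) / (10) = 1.0855
Change: (0.4363, -0.1253, 0.0818, 0.5855) → max |·| = 0.5855

0.5855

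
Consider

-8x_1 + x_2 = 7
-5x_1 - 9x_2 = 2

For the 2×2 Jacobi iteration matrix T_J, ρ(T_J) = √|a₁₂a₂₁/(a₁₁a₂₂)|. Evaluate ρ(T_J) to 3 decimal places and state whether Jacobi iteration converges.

a₁₂a₂₁/(a₁₁a₂₂) = (1)·(-5) / ((-8)·(-9)) = -0.069444
ρ = √|-0.069444| = √0.069444 = 0.264
ρ < 1, so Jacobi converges

0.264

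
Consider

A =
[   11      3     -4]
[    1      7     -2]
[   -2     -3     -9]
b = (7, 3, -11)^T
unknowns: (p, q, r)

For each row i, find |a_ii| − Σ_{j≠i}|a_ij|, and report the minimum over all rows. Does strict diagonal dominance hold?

4

row 1: |11| − (3+4) = 4
row 2: |7| − (1+2) = 4
row 3: |-9| − (2+3) = 4
minimum over rows = 4 → strictly diagonally dominant (convergence guaranteed)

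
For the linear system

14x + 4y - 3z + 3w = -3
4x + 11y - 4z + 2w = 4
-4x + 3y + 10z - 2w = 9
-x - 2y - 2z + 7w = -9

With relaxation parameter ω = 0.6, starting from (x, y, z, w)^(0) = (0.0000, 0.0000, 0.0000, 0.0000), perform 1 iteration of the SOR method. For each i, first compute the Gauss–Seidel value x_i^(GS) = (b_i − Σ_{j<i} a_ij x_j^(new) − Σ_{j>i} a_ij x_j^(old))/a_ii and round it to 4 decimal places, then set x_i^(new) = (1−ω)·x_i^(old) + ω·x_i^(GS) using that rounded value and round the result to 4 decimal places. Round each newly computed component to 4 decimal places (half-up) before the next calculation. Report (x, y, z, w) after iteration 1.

Iteration 1:
  x: GS value = (-3 - (4)·0.0000 - (-3)·0.0000 - (3)·0.0000) / (14) = -0.2143;  x ← (1−ω)·0.0000 + ω·-0.2143 = -0.1286
  y: GS value = (4 - (4)·-0.1286 - (-4)·0.0000 - (2)·0.0000) / (11) = 0.4104;  y ← (1−ω)·0.0000 + ω·0.4104 = 0.2462
  z: GS value = (9 - (-4)·-0.1286 - (3)·0.2462 - (-2)·0.0000) / (10) = 0.7747;  z ← (1−ω)·0.0000 + ω·0.7747 = 0.4648
  w: GS value = (-9 - (-1)·-0.1286 - (-2)·0.2462 - (-2)·0.4648) / (7) = -1.1009;  w ← (1−ω)·0.0000 + ω·-1.1009 = -0.6605

(-0.1286, 0.2462, 0.4648, -0.6605)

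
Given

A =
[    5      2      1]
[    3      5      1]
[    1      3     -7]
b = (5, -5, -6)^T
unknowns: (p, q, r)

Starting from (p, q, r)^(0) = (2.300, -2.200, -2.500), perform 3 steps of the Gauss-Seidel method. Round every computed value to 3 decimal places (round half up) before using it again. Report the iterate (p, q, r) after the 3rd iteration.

(1.796, -2.118, 0.206)

Iteration 1:
  p = (5 - (2)·-2.200 - (1)·-2.500) / (5) = 2.380
  q = (-5 - (3)·2.380 - (1)·-2.500) / (5) = -1.928
  r = (-6 - (1)·2.380 - (3)·-1.928) / (-7) = 0.371
Iteration 2:
  p = (5 - (2)·-1.928 - (1)·0.371) / (5) = 1.697
  q = (-5 - (3)·1.697 - (1)·0.371) / (5) = -2.092
  r = (-6 - (1)·1.697 - (3)·-2.092) / (-7) = 0.203
Iteration 3:
  p = (5 - (2)·-2.092 - (1)·0.203) / (5) = 1.796
  q = (-5 - (3)·1.796 - (1)·0.203) / (5) = -2.118
  r = (-6 - (1)·1.796 - (3)·-2.118) / (-7) = 0.206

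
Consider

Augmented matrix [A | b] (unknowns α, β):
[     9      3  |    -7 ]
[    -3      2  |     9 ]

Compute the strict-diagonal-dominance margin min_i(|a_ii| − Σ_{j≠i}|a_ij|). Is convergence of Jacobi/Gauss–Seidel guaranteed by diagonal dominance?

-1

row 1: |9| − (3) = 6
row 2: |2| − (3) = -1
minimum over rows = -1 → not strictly diagonally dominant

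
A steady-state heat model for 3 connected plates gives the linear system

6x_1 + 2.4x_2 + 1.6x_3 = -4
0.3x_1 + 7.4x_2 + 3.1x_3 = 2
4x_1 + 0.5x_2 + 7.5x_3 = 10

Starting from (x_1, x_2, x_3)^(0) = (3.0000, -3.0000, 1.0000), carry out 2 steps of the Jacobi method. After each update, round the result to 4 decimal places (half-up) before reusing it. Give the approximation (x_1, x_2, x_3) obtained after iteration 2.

Iteration 1:
  x_1 = (-4 - (2.4)·-3.0000 - (1.6)·1.0000) / (6) = 0.2667
  x_2 = (2 - (0.3)·3.0000 - (3.1)·1.0000) / (7.4) = -0.2703
  x_3 = (10 - (4)·3.0000 - (0.5)·-3.0000) / (7.5) = -0.0667
Iteration 2:
  x_1 = (-4 - (2.4)·-0.2703 - (1.6)·-0.0667) / (6) = -0.5408
  x_2 = (2 - (0.3)·0.2667 - (3.1)·-0.0667) / (7.4) = 0.2874
  x_3 = (10 - (4)·0.2667 - (0.5)·-0.2703) / (7.5) = 1.2091

(-0.5408, 0.2874, 1.2091)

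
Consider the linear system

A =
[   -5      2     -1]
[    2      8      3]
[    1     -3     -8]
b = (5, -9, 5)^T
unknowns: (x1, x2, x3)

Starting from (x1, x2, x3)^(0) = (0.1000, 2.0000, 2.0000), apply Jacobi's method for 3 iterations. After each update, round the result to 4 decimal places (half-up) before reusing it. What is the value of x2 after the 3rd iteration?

-0.7578

Iteration 1:
  x1 = (5 - (2)·2.0000 - (-1)·2.0000) / (-5) = -0.6000
  x2 = (-9 - (2)·0.1000 - (3)·2.0000) / (8) = -1.9000
  x3 = (5 - (1)·0.1000 - (-3)·2.0000) / (-8) = -1.3625
Iteration 2:
  x1 = (5 - (2)·-1.9000 - (-1)·-1.3625) / (-5) = -1.4875
  x2 = (-9 - (2)·-0.6000 - (3)·-1.3625) / (8) = -0.4641
  x3 = (5 - (1)·-0.6000 - (-3)·-1.9000) / (-8) = 0.0125
Iteration 3:
  x1 = (5 - (2)·-0.4641 - (-1)·0.0125) / (-5) = -1.1881
  x2 = (-9 - (2)·-1.4875 - (3)·0.0125) / (8) = -0.7578
  x3 = (5 - (1)·-1.4875 - (-3)·-0.4641) / (-8) = -0.6369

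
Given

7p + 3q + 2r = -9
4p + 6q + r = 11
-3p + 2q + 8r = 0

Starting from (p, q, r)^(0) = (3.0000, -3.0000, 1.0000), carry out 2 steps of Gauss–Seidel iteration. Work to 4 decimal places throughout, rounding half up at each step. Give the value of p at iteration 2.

Iteration 1:
  p = (-9 - (3)·-3.0000 - (2)·1.0000) / (7) = -0.2857
  q = (11 - (4)·-0.2857 - (1)·1.0000) / (6) = 1.8571
  r = (0 - (-3)·-0.2857 - (2)·1.8571) / (8) = -0.5714
Iteration 2:
  p = (-9 - (3)·1.8571 - (2)·-0.5714) / (7) = -1.9184
  q = (11 - (4)·-1.9184 - (1)·-0.5714) / (6) = 3.2075
  r = (0 - (-3)·-1.9184 - (2)·3.2075) / (8) = -1.5213

-1.9184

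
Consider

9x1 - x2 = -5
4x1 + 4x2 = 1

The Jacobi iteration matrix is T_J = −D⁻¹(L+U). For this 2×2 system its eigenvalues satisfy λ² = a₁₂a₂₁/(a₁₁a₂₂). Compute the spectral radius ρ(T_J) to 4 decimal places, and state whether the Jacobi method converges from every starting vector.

0.3333

a₁₂a₂₁/(a₁₁a₂₂) = (-1)·(4) / ((9)·(4)) = -0.111111
ρ = √|-0.111111| = √0.111111 = 0.3333
ρ < 1, so Jacobi converges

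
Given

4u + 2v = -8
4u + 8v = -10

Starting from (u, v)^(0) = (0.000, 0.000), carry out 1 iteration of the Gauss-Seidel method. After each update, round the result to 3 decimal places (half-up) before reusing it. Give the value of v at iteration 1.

-0.250

Iteration 1:
  u = (-8 - (2)·0.000) / (4) = -2.000
  v = (-10 - (4)·-2.000) / (8) = -0.250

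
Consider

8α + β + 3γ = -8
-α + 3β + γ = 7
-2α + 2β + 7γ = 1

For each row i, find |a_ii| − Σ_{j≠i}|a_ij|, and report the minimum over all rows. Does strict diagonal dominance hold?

row 1: |8| − (1+3) = 4
row 2: |3| − (1+1) = 1
row 3: |7| − (2+2) = 3
minimum over rows = 1 → strictly diagonally dominant (convergence guaranteed)

1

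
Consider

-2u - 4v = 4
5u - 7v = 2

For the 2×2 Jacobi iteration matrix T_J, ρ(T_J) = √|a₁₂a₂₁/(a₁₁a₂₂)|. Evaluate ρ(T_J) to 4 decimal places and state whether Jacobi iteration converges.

a₁₂a₂₁/(a₁₁a₂₂) = (-4)·(5) / ((-2)·(-7)) = -1.428571
ρ = √|-1.428571| = √1.428571 = 1.1952
ρ > 1, so Jacobi diverges

1.1952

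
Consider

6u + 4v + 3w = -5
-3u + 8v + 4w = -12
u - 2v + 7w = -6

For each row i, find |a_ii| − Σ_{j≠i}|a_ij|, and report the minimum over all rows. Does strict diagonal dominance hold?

-1

row 1: |6| − (4+3) = -1
row 2: |8| − (3+4) = 1
row 3: |7| − (1+2) = 4
minimum over rows = -1 → not strictly diagonally dominant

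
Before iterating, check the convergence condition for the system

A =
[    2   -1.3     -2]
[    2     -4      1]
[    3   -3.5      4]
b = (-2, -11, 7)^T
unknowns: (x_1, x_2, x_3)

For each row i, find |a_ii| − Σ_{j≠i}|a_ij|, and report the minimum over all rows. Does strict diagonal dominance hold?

-2.5

row 1: |2| − (1.3+2) = -1.3
row 2: |-4| − (2+1) = 1
row 3: |4| − (3+3.5) = -2.5
minimum over rows = -2.5 → not strictly diagonally dominant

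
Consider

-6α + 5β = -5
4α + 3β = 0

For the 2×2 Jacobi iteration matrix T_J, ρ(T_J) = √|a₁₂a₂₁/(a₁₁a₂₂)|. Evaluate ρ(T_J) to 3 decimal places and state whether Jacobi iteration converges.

1.054

a₁₂a₂₁/(a₁₁a₂₂) = (5)·(4) / ((-6)·(3)) = -1.111111
ρ = √|-1.111111| = √1.111111 = 1.054
ρ > 1, so Jacobi diverges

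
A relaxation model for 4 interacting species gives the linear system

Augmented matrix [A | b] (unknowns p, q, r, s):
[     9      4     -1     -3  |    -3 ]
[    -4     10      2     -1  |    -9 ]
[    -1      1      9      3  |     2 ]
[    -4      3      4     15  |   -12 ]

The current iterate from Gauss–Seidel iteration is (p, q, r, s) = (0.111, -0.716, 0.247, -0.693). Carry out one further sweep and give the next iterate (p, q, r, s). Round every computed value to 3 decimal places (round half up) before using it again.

(-0.219, -1.106, 0.552, -0.784)

One sweep:
  p = (-3 - (4)·-0.716 - (-1)·0.247 - (-3)·-0.693) / (9) = -0.219
  q = (-9 - (-4)·-0.219 - (2)·0.247 - (-1)·-0.693) / (10) = -1.106
  r = (2 - (-1)·-0.219 - (1)·-1.106 - (3)·-0.693) / (9) = 0.552
  s = (-12 - (-4)·-0.219 - (3)·-1.106 - (4)·0.552) / (15) = -0.784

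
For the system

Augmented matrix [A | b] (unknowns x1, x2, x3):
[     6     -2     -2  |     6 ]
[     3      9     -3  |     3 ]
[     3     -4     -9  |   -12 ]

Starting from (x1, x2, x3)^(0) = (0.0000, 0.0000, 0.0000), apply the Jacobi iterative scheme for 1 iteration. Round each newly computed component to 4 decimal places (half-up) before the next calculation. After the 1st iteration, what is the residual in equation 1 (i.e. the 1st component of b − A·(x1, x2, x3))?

Iteration 1:
  x1 = (6 - (-2)·0.0000 - (-2)·0.0000) / (6) = 1.0000
  x2 = (3 - (3)·0.0000 - (-3)·0.0000) / (9) = 0.3333
  x3 = (-12 - (3)·0.0000 - (-4)·0.0000) / (-9) = 1.3333
Residual b − A·x = (3.3332, 1.0002, -1.6671)

3.3332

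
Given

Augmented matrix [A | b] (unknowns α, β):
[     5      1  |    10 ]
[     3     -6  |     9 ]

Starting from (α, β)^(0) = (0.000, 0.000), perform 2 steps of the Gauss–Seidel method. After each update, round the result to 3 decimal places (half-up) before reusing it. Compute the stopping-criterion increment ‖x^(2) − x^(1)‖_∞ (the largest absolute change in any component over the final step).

Iteration 1:
  α = (10 - (1)·0.000) / (5) = 2.000
  β = (9 - (3)·2.000) / (-6) = -0.500
Iteration 2:
  α = (10 - (1)·-0.500) / (5) = 2.100
  β = (9 - (3)·2.100) / (-6) = -0.450
Change: (0.100, 0.050) → max |·| = 0.100

0.100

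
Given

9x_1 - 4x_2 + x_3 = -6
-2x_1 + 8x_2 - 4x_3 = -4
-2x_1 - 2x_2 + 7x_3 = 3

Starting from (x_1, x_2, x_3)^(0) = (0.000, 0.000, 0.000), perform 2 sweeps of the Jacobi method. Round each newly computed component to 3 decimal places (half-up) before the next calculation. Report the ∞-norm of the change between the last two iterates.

Iteration 1:
  x_1 = (-6 - (-4)·0.000 - (1)·0.000) / (9) = -0.667
  x_2 = (-4 - (-2)·0.000 - (-4)·0.000) / (8) = -0.500
  x_3 = (3 - (-2)·0.000 - (-2)·0.000) / (7) = 0.429
Iteration 2:
  x_1 = (-6 - (-4)·-0.500 - (1)·0.429) / (9) = -0.937
  x_2 = (-4 - (-2)·-0.667 - (-4)·0.429) / (8) = -0.452
  x_3 = (3 - (-2)·-0.667 - (-2)·-0.500) / (7) = 0.095
Change: (-0.270, 0.048, -0.334) → max |·| = 0.334

0.334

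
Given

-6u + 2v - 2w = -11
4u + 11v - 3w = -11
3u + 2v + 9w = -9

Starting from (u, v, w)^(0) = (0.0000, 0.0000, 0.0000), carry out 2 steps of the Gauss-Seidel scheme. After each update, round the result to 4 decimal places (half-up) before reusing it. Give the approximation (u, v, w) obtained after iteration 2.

Iteration 1:
  u = (-11 - (2)·0.0000 - (-2)·0.0000) / (-6) = 1.8333
  v = (-11 - (4)·1.8333 - (-3)·0.0000) / (11) = -1.6667
  w = (-9 - (3)·1.8333 - (2)·-1.6667) / (9) = -1.2407
Iteration 2:
  u = (-11 - (2)·-1.6667 - (-2)·-1.2407) / (-6) = 1.6913
  v = (-11 - (4)·1.6913 - (-3)·-1.2407) / (11) = -1.9534
  w = (-9 - (3)·1.6913 - (2)·-1.9534) / (9) = -1.1297

(1.6913, -1.9534, -1.1297)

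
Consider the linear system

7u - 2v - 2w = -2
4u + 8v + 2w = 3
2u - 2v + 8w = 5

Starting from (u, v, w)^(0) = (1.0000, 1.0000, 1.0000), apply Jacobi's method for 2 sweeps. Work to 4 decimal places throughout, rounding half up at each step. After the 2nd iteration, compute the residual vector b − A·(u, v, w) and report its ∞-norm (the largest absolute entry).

Iteration 1:
  u = (-2 - (-2)·1.0000 - (-2)·1.0000) / (7) = 0.2857
  v = (3 - (4)·1.0000 - (2)·1.0000) / (8) = -0.3750
  w = (5 - (2)·1.0000 - (-2)·1.0000) / (8) = 0.6250
Iteration 2:
  u = (-2 - (-2)·-0.3750 - (-2)·0.6250) / (7) = -0.2143
  v = (3 - (4)·0.2857 - (2)·0.6250) / (8) = 0.0759
  w = (5 - (2)·0.2857 - (-2)·-0.3750) / (8) = 0.4598
Residual b − A·x = (0.5715, 2.3304, 1.9020); ∞-norm = 2.3304

2.3304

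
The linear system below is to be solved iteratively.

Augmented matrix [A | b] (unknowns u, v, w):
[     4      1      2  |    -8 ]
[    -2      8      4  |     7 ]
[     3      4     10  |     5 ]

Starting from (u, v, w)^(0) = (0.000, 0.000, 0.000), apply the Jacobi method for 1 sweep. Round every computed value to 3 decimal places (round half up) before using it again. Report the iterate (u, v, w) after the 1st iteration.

(-2.000, 0.875, 0.500)

Iteration 1:
  u = (-8 - (1)·0.000 - (2)·0.000) / (4) = -2.000
  v = (7 - (-2)·0.000 - (4)·0.000) / (8) = 0.875
  w = (5 - (3)·0.000 - (4)·0.000) / (10) = 0.500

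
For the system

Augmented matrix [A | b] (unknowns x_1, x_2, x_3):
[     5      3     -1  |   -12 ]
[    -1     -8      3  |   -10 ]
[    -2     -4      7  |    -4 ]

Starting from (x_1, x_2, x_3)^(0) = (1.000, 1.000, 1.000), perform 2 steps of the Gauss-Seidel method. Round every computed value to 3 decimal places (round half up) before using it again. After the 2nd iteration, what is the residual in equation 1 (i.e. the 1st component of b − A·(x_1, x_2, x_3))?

0.643

Iteration 1:
  x_1 = (-12 - (3)·1.000 - (-1)·1.000) / (5) = -2.800
  x_2 = (-10 - (-1)·-2.800 - (3)·1.000) / (-8) = 1.975
  x_3 = (-4 - (-2)·-2.800 - (-4)·1.975) / (7) = -0.243
Iteration 2:
  x_1 = (-12 - (3)·1.975 - (-1)·-0.243) / (5) = -3.634
  x_2 = (-10 - (-1)·-3.634 - (3)·-0.243) / (-8) = 1.613
  x_3 = (-4 - (-2)·-3.634 - (-4)·1.613) / (7) = -0.688
Residual b − A·x = (0.643, 1.334, 0.000)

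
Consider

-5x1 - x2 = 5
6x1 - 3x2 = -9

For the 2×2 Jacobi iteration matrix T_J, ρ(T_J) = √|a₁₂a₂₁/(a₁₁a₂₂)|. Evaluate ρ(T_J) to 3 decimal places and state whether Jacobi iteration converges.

a₁₂a₂₁/(a₁₁a₂₂) = (-1)·(6) / ((-5)·(-3)) = -0.400000
ρ = √|-0.400000| = √0.400000 = 0.632
ρ < 1, so Jacobi converges

0.632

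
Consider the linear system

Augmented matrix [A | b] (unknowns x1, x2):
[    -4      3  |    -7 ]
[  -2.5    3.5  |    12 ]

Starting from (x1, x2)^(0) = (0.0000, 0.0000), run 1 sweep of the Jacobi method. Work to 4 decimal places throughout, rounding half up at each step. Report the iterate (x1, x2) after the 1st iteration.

(1.7500, 3.4286)

Iteration 1:
  x1 = (-7 - (3)·0.0000) / (-4) = 1.7500
  x2 = (12 - (-2.5)·0.0000) / (3.5) = 3.4286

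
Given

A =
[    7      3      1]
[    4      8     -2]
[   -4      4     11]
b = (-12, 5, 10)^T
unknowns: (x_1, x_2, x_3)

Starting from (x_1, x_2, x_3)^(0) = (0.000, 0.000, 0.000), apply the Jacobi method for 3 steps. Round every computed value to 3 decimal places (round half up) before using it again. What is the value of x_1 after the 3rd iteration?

Iteration 1:
  x_1 = (-12 - (3)·0.000 - (1)·0.000) / (7) = -1.714
  x_2 = (5 - (4)·0.000 - (-2)·0.000) / (8) = 0.625
  x_3 = (10 - (-4)·0.000 - (4)·0.000) / (11) = 0.909
Iteration 2:
  x_1 = (-12 - (3)·0.625 - (1)·0.909) / (7) = -2.112
  x_2 = (5 - (4)·-1.714 - (-2)·0.909) / (8) = 1.709
  x_3 = (10 - (-4)·-1.714 - (4)·0.625) / (11) = 0.059
Iteration 3:
  x_1 = (-12 - (3)·1.709 - (1)·0.059) / (7) = -2.455
  x_2 = (5 - (4)·-2.112 - (-2)·0.059) / (8) = 1.696
  x_3 = (10 - (-4)·-2.112 - (4)·1.709) / (11) = -0.480

-2.455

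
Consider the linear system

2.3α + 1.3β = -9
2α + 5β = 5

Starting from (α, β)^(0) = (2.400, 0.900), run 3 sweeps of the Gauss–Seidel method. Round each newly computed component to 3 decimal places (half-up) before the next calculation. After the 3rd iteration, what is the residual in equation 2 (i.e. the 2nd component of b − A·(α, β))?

-0.001

Iteration 1:
  α = (-9 - (1.3)·0.900) / (2.3) = -4.422
  β = (5 - (2)·-4.422) / (5) = 2.769
Iteration 2:
  α = (-9 - (1.3)·2.769) / (2.3) = -5.478
  β = (5 - (2)·-5.478) / (5) = 3.191
Iteration 3:
  α = (-9 - (1.3)·3.191) / (2.3) = -5.717
  β = (5 - (2)·-5.717) / (5) = 3.287
Residual b − A·x = (-0.124, -0.001)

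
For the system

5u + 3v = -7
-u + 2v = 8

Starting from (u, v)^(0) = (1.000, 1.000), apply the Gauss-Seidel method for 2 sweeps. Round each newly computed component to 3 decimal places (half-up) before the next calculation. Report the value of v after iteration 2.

2.400

Iteration 1:
  u = (-7 - (3)·1.000) / (5) = -2.000
  v = (8 - (-1)·-2.000) / (2) = 3.000
Iteration 2:
  u = (-7 - (3)·3.000) / (5) = -3.200
  v = (8 - (-1)·-3.200) / (2) = 2.400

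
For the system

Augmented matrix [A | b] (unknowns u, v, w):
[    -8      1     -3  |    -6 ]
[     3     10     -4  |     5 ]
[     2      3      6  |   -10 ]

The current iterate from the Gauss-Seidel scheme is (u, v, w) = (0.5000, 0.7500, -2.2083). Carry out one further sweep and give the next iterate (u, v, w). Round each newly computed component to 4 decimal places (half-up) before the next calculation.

(1.6719, -0.8849, -1.7815)

One sweep:
  u = (-6 - (1)·0.7500 - (-3)·-2.2083) / (-8) = 1.6719
  v = (5 - (3)·1.6719 - (-4)·-2.2083) / (10) = -0.8849
  w = (-10 - (2)·1.6719 - (3)·-0.8849) / (6) = -1.7815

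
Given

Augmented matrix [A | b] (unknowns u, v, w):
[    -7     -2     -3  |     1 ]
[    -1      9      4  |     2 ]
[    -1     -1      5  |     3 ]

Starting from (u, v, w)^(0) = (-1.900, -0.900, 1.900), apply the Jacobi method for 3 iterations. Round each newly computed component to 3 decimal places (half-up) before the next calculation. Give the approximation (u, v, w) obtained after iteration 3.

Iteration 1:
  u = (1 - (-2)·-0.900 - (-3)·1.900) / (-7) = -0.700
  v = (2 - (-1)·-1.900 - (4)·1.900) / (9) = -0.833
  w = (3 - (-1)·-1.900 - (-1)·-0.900) / (5) = 0.040
Iteration 2:
  u = (1 - (-2)·-0.833 - (-3)·0.040) / (-7) = 0.078
  v = (2 - (-1)·-0.700 - (4)·0.040) / (9) = 0.127
  w = (3 - (-1)·-0.700 - (-1)·-0.833) / (5) = 0.293
Iteration 3:
  u = (1 - (-2)·0.127 - (-3)·0.293) / (-7) = -0.305
  v = (2 - (-1)·0.078 - (4)·0.293) / (9) = 0.101
  w = (3 - (-1)·0.078 - (-1)·0.127) / (5) = 0.641

(-0.305, 0.101, 0.641)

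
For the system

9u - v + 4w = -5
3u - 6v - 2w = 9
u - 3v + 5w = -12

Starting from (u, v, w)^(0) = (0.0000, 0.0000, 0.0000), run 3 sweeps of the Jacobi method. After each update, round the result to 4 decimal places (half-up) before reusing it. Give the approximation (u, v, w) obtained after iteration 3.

Iteration 1:
  u = (-5 - (-1)·0.0000 - (4)·0.0000) / (9) = -0.5556
  v = (9 - (3)·0.0000 - (-2)·0.0000) / (-6) = -1.5000
  w = (-12 - (1)·0.0000 - (-3)·0.0000) / (5) = -2.4000
Iteration 2:
  u = (-5 - (-1)·-1.5000 - (4)·-2.4000) / (9) = 0.3444
  v = (9 - (3)·-0.5556 - (-2)·-2.4000) / (-6) = -0.9778
  w = (-12 - (1)·-0.5556 - (-3)·-1.5000) / (5) = -3.1889
Iteration 3:
  u = (-5 - (-1)·-0.9778 - (4)·-3.1889) / (9) = 0.7531
  v = (9 - (3)·0.3444 - (-2)·-3.1889) / (-6) = -0.2648
  w = (-12 - (1)·0.3444 - (-3)·-0.9778) / (5) = -3.0556

(0.7531, -0.2648, -3.0556)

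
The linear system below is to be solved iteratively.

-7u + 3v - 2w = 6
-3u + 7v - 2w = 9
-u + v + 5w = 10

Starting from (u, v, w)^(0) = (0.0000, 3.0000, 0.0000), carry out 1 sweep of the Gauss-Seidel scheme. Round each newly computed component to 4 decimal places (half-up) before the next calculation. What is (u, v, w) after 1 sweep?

(0.4286, 1.4694, 1.7918)

Iteration 1:
  u = (6 - (3)·3.0000 - (-2)·0.0000) / (-7) = 0.4286
  v = (9 - (-3)·0.4286 - (-2)·0.0000) / (7) = 1.4694
  w = (10 - (-1)·0.4286 - (1)·1.4694) / (5) = 1.7918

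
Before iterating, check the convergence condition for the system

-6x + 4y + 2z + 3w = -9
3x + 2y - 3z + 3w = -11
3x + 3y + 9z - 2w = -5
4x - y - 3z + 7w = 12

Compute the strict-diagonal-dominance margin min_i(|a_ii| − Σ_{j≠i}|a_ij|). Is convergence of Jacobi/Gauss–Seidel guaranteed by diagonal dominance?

-7

row 1: |-6| − (4+2+3) = -3
row 2: |2| − (3+3+3) = -7
row 3: |9| − (3+3+2) = 1
row 4: |7| − (4+1+3) = -1
minimum over rows = -7 → not strictly diagonally dominant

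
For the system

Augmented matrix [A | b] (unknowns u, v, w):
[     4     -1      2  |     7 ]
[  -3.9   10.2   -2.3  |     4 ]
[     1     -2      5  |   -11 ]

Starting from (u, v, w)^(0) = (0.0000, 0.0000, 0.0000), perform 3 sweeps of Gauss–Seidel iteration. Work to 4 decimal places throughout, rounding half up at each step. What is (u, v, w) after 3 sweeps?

(3.2123, 1.0838, -2.4089)

Iteration 1:
  u = (7 - (-1)·0.0000 - (2)·0.0000) / (4) = 1.7500
  v = (4 - (-3.9)·1.7500 - (-2.3)·0.0000) / (10.2) = 1.0613
  w = (-11 - (1)·1.7500 - (-2)·1.0613) / (5) = -2.1255
Iteration 2:
  u = (7 - (-1)·1.0613 - (2)·-2.1255) / (4) = 3.0781
  v = (4 - (-3.9)·3.0781 - (-2.3)·-2.1255) / (10.2) = 1.0898
  w = (-11 - (1)·3.0781 - (-2)·1.0898) / (5) = -2.3797
Iteration 3:
  u = (7 - (-1)·1.0898 - (2)·-2.3797) / (4) = 3.2123
  v = (4 - (-3.9)·3.2123 - (-2.3)·-2.3797) / (10.2) = 1.0838
  w = (-11 - (1)·3.2123 - (-2)·1.0838) / (5) = -2.4089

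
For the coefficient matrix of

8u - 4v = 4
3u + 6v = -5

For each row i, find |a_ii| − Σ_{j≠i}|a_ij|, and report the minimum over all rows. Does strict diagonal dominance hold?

row 1: |8| − (4) = 4
row 2: |6| − (3) = 3
minimum over rows = 3 → strictly diagonally dominant (convergence guaranteed)

3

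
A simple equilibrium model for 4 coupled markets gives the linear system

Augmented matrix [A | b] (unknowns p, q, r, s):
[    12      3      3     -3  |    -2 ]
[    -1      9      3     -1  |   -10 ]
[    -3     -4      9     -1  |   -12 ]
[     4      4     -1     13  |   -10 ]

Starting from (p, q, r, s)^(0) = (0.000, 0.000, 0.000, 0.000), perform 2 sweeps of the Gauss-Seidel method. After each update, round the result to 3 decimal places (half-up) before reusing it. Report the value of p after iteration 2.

Iteration 1:
  p = (-2 - (3)·0.000 - (3)·0.000 - (-3)·0.000) / (12) = -0.167
  q = (-10 - (-1)·-0.167 - (3)·0.000 - (-1)·0.000) / (9) = -1.130
  r = (-12 - (-3)·-0.167 - (-4)·-1.130 - (-1)·0.000) / (9) = -1.891
  s = (-10 - (4)·-0.167 - (4)·-1.130 - (-1)·-1.891) / (13) = -0.516
Iteration 2:
  p = (-2 - (3)·-1.130 - (3)·-1.891 - (-3)·-0.516) / (12) = 0.460
  q = (-10 - (-1)·0.460 - (3)·-1.891 - (-1)·-0.516) / (9) = -0.487
  r = (-12 - (-3)·0.460 - (-4)·-0.487 - (-1)·-0.516) / (9) = -1.454
  s = (-10 - (4)·0.460 - (4)·-0.487 - (-1)·-1.454) / (13) = -0.873

0.460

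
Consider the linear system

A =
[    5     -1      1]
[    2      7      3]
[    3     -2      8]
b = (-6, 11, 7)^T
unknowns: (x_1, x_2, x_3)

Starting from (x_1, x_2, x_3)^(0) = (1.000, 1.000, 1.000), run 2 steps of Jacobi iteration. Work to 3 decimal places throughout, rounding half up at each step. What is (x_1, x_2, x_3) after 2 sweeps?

Iteration 1:
  x_1 = (-6 - (-1)·1.000 - (1)·1.000) / (5) = -1.200
  x_2 = (11 - (2)·1.000 - (3)·1.000) / (7) = 0.857
  x_3 = (7 - (3)·1.000 - (-2)·1.000) / (8) = 0.750
Iteration 2:
  x_1 = (-6 - (-1)·0.857 - (1)·0.750) / (5) = -1.179
  x_2 = (11 - (2)·-1.200 - (3)·0.750) / (7) = 1.593
  x_3 = (7 - (3)·-1.200 - (-2)·0.857) / (8) = 1.539

(-1.179, 1.593, 1.539)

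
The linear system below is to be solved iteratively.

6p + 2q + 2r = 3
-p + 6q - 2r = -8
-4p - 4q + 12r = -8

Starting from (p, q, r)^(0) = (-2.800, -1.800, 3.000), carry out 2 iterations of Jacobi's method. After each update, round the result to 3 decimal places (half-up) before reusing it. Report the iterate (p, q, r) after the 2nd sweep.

Iteration 1:
  p = (3 - (2)·-1.800 - (2)·3.000) / (6) = 0.100
  q = (-8 - (-1)·-2.800 - (-2)·3.000) / (6) = -0.800
  r = (-8 - (-4)·-2.800 - (-4)·-1.800) / (12) = -2.200
Iteration 2:
  p = (3 - (2)·-0.800 - (2)·-2.200) / (6) = 1.500
  q = (-8 - (-1)·0.100 - (-2)·-2.200) / (6) = -2.050
  r = (-8 - (-4)·0.100 - (-4)·-0.800) / (12) = -0.900

(1.500, -2.050, -0.900)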